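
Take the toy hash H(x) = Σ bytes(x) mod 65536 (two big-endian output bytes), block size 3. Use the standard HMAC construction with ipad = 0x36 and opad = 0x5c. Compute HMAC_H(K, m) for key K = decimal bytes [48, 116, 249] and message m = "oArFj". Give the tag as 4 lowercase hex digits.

0224

Key decimal bytes [48, 116, 249] = 30 74 f9 is exactly B = 3 bytes: K' = 30 74 f9.
K' ⊕ ipad = 06 42 cf.  K' ⊕ opad = 6c 28 a5.
Inner input = (K'⊕ipad) ∥ m = 06 42 cf ∥ 6f 41 72 46 6a.
Inner hash: sum = 6+66+207+111+65+114+70+106 = 745 → 02 e9.
Outer input = (K'⊕opad) ∥ inner = 6c 28 a5 ∥ 02 e9.
Outer hash (tag): sum = 108+40+165+2+233 = 548 → 02 24.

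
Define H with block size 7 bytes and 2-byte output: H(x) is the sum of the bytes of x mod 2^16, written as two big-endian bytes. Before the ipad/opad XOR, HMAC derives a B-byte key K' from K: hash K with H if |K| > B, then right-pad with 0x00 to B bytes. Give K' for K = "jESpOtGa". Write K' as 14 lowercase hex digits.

02dd0000000000

|K| = 8 > B = 7, so first hash the key.
H(K): sum = 106+69+83+112+79+116+71+97 = 733 → 02 dd.
Zero-pad H(K) = 02 dd to 7 bytes: K' = 02 dd 00 00 00 00 00.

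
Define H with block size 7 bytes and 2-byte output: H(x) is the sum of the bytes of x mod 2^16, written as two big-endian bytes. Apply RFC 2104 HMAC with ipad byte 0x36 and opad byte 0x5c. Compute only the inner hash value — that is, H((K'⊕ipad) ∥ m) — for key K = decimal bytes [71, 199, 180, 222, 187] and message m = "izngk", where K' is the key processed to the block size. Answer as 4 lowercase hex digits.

05e8

Key decimal bytes [71, 199, 180, 222, 187] = 47 c7 b4 de bb is 5 bytes ≤ B = 7; zero-pad to 7 bytes: K' = 47 c7 b4 de bb 00 00.
K' ⊕ ipad = 71 f1 82 e8 8d 36 36.
Inner input = 71 f1 82 e8 8d 36 36 ∥ 69 7a 6e 67 6b.
Inner hash: sum = 113+241+130+232+141+54+54+105+122+110+103+107 = 1512 → 05 e8.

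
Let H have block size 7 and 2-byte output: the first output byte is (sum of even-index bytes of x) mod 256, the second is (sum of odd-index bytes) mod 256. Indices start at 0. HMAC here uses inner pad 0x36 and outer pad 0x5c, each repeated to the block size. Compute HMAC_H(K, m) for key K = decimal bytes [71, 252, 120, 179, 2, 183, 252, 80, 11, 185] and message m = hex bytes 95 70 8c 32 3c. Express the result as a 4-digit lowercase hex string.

ca2d

Key decimal bytes [71, 252, 120, 179, 2, 183, 252, 80, 11, 185] = 47 fc 78 b3 02 b7 fc 50 0b b9 is 10 bytes > B = 7, so hash it first: H(key) = c8 6f, then zero-pad to 7 bytes: K' = c8 6f 00 00 00 00 00.
K' ⊕ ipad = fe 59 36 36 36 36 36.  K' ⊕ opad = 94 33 5c 5c 5c 5c 5c.
Inner input = (K'⊕ipad) ∥ m = fe 59 36 36 36 36 36 ∥ 95 70 8c 32 3c.
Inner hash: even-index sum = 578 mod 256 = 66; odd-index sum = 546 mod 256 = 34 → 42 22.
Outer input = (K'⊕opad) ∥ inner = 94 33 5c 5c 5c 5c 5c ∥ 42 22.
Outer hash (tag): even-index sum = 458 mod 256 = 202; odd-index sum = 301 mod 256 = 45 → ca 2d.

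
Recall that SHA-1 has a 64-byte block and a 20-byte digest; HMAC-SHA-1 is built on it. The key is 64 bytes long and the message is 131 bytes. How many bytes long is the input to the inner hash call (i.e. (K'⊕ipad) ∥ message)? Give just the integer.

195

Key is 64 ≤ 64 bytes, zero-padded: |K'| = 64.
Inner input = (K'⊕ipad) ∥ m → 64 + 131 = 195 bytes.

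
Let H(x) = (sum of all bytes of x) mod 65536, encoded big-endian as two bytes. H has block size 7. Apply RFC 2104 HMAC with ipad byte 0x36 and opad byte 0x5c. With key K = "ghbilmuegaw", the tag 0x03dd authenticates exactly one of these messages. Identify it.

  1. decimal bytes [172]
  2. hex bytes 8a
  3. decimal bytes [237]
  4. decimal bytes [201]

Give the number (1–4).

Key "ghbilmuegaw" = 67 68 62 69 6c 6d 75 65 67 61 77 is 11 bytes > B = 7, so hash it first: H(key) = 04 8c, then zero-pad to 7 bytes: K' = 04 8c 00 00 00 00 00.
K' ⊕ ipad = 32 ba 36 36 36 36 36; K' ⊕ opad = 58 d0 5c 5c 5c 5c 5c.
m1: inner = H(32 ba 36 36 36 36 36 ac) = 02 a6; tag = H(58 d0 5c 5c 5c 5c 5c 02 a6) = 039c
m2: inner = H(32 ba 36 36 36 36 36 8a) = 02 84; tag = H(58 d0 5c 5c 5c 5c 5c 02 84) = 037a
m3: inner = H(32 ba 36 36 36 36 36 ed) = 02 e7; tag = H(58 d0 5c 5c 5c 5c 5c 02 e7) = 03dd ← matches
m4: inner = H(32 ba 36 36 36 36 36 c9) = 02 c3; tag = H(58 d0 5c 5c 5c 5c 5c 02 c3) = 03b9

3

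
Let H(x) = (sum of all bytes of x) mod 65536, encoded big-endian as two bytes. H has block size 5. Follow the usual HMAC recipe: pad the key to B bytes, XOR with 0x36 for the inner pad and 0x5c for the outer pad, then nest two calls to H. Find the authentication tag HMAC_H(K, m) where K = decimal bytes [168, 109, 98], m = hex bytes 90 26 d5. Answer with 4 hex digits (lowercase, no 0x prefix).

0262

Key decimal bytes [168, 109, 98] = a8 6d 62 is 3 bytes ≤ B = 5; zero-pad to 5 bytes: K' = a8 6d 62 00 00.
K' ⊕ ipad = 9e 5b 54 36 36.  K' ⊕ opad = f4 31 3e 5c 5c.
Inner input = (K'⊕ipad) ∥ m = 9e 5b 54 36 36 ∥ 90 26 d5.
Inner hash: sum = 158+91+84+54+54+144+38+213 = 836 → 03 44.
Outer input = (K'⊕opad) ∥ inner = f4 31 3e 5c 5c ∥ 03 44.
Outer hash (tag): sum = 244+49+62+92+92+3+68 = 610 → 02 62.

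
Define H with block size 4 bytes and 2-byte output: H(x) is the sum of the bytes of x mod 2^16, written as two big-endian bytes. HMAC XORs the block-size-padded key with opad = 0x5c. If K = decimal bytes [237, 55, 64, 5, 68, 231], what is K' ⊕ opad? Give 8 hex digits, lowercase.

Key decimal bytes [237, 55, 64, 5, 68, 231] = ed 37 40 05 44 e7 is 6 bytes > B = 4, so hash it first: H(key) = 02 94, then zero-pad to 4 bytes: K' = 02 94 00 00.
XOR each byte with 0x5c: 02⊕5c=5e, 94⊕5c=c8, 00⊕5c=5c, 00⊕5c=5c.

5ec85c5c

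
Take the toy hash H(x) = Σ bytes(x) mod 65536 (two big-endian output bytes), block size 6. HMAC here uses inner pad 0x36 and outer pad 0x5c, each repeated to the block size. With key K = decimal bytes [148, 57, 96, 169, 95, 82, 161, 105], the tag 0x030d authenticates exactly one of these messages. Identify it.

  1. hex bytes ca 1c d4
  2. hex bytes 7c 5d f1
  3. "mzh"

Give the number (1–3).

Key decimal bytes [148, 57, 96, 169, 95, 82, 161, 105] = 94 39 60 a9 5f 52 a1 69 is 8 bytes > B = 6, so hash it first: H(key) = 03 91, then zero-pad to 6 bytes: K' = 03 91 00 00 00 00.
K' ⊕ ipad = 35 a7 36 36 36 36; K' ⊕ opad = 5f cd 5c 5c 5c 5c.
m1: inner = H(35 a7 36 36 36 36 ca 1c d4) = 03 6e; tag = H(5f cd 5c 5c 5c 5c 03 6e) = 030d ← matches
m2: inner = H(35 a7 36 36 36 36 7c 5d f1) = 03 7e; tag = H(5f cd 5c 5c 5c 5c 03 7e) = 031d
m3: inner = H(35 a7 36 36 36 36 6d 7a 68) = 03 03; tag = H(5f cd 5c 5c 5c 5c 03 03) = 02a2

1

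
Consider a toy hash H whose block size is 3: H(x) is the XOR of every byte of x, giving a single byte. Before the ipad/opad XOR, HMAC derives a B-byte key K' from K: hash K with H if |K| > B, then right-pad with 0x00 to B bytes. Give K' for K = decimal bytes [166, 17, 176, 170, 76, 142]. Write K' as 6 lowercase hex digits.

|K| = 6 > B = 3, so first hash the key.
H(K): XOR a6⊕11⊕b0⊕aa⊕4c⊕8e = 6f.
Zero-pad H(K) = 6f to 3 bytes: K' = 6f 00 00.

6f0000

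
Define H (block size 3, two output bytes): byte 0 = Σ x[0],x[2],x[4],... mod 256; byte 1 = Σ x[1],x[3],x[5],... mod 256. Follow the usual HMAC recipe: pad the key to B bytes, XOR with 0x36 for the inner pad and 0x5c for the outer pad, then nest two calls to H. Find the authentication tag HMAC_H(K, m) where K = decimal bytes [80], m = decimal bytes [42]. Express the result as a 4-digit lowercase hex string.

c8f8

Key decimal bytes [80] = 50 is 1 byte ≤ B = 3; zero-pad to 3 bytes: K' = 50 00 00.
K' ⊕ ipad = 66 36 36.  K' ⊕ opad = 0c 5c 5c.
Inner input = (K'⊕ipad) ∥ m = 66 36 36 ∥ 2a.
Inner hash: even-index sum = 156 mod 256 = 156; odd-index sum = 96 mod 256 = 96 → 9c 60.
Outer input = (K'⊕opad) ∥ inner = 0c 5c 5c ∥ 9c 60.
Outer hash (tag): even-index sum = 200 mod 256 = 200; odd-index sum = 248 mod 256 = 248 → c8 f8.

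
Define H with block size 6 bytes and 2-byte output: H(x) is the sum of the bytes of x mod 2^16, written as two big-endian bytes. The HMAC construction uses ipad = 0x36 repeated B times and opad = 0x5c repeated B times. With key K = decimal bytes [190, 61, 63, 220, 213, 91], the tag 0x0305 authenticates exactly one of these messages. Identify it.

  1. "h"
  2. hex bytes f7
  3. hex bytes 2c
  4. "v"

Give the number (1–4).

Key decimal bytes [190, 61, 63, 220, 213, 91] = be 3d 3f dc d5 5b is exactly B = 6 bytes: K' = be 3d 3f dc d5 5b.
K' ⊕ ipad = 88 0b 09 ea e3 6d; K' ⊕ opad = e2 61 63 80 89 07.
m1: inner = H(88 0b 09 ea e3 6d 68) = 03 3e; tag = H(e2 61 63 80 89 07 03 3e) = 02f7
m2: inner = H(88 0b 09 ea e3 6d f7) = 03 cd; tag = H(e2 61 63 80 89 07 03 cd) = 0386
m3: inner = H(88 0b 09 ea e3 6d 2c) = 03 02; tag = H(e2 61 63 80 89 07 03 02) = 02bb
m4: inner = H(88 0b 09 ea e3 6d 76) = 03 4c; tag = H(e2 61 63 80 89 07 03 4c) = 0305 ← matches

4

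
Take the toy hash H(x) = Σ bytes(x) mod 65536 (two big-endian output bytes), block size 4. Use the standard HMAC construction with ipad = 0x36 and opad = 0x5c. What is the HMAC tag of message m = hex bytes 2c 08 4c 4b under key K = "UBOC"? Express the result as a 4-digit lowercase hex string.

00eb

Key "UBOC" = 55 42 4f 43 is exactly B = 4 bytes: K' = 55 42 4f 43.
K' ⊕ ipad = 63 74 79 75.  K' ⊕ opad = 09 1e 13 1f.
Inner input = (K'⊕ipad) ∥ m = 63 74 79 75 ∥ 2c 08 4c 4b.
Inner hash: sum = 99+116+121+117+44+8+76+75 = 656 → 02 90.
Outer input = (K'⊕opad) ∥ inner = 09 1e 13 1f ∥ 02 90.
Outer hash (tag): sum = 9+30+19+31+2+144 = 235 → 00 eb.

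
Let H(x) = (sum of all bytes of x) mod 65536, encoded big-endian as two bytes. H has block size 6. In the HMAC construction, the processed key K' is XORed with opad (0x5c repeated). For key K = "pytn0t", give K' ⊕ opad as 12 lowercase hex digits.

Key "pytn0t" = 70 79 74 6e 30 74 is exactly B = 6 bytes: K' = 70 79 74 6e 30 74.
XOR each byte with 0x5c: 70⊕5c=2c, 79⊕5c=25, 74⊕5c=28, 6e⊕5c=32, 30⊕5c=6c, 74⊕5c=28.

2c2528326c28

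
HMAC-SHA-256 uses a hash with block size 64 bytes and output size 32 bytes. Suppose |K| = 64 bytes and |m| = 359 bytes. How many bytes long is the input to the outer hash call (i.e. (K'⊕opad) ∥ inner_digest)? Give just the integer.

96

Key is 64 ≤ 64 bytes, zero-padded: |K'| = 64.
Outer input = (K'⊕opad) ∥ H(inner) → 64 + 32 = 96 bytes.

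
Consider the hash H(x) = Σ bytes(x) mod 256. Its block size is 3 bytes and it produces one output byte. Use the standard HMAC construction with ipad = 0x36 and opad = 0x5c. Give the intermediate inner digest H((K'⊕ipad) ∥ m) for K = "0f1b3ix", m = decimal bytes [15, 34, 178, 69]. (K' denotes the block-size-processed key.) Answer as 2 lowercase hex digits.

9f

Key "0f1b3ix" = 30 66 31 62 33 69 78 is 7 bytes > B = 3, so hash it first: H(key) = 3d, then zero-pad to 3 bytes: K' = 3d 00 00.
K' ⊕ ipad = 0b 36 36.
Inner input = 0b 36 36 ∥ 0f 22 b2 45.
Inner hash: sum = 11+54+54+15+34+178+69 = 415; mod 256 = 159 → 9f.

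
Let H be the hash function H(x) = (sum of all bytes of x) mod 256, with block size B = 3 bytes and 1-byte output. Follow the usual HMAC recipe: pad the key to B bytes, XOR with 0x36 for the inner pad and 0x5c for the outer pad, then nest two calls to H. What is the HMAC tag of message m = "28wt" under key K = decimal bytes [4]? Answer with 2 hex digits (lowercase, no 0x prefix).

Key decimal bytes [4] = 04 is 1 byte ≤ B = 3; zero-pad to 3 bytes: K' = 04 00 00.
K' ⊕ ipad = 32 36 36.  K' ⊕ opad = 58 5c 5c.
Inner input = (K'⊕ipad) ∥ m = 32 36 36 ∥ 32 38 77 74.
Inner hash: sum = 50+54+54+50+56+119+116 = 499; mod 256 = 243 → f3.
Outer input = (K'⊕opad) ∥ inner = 58 5c 5c ∥ f3.
Outer hash (tag): sum = 88+92+92+243 = 515; mod 256 = 3 → 03.

03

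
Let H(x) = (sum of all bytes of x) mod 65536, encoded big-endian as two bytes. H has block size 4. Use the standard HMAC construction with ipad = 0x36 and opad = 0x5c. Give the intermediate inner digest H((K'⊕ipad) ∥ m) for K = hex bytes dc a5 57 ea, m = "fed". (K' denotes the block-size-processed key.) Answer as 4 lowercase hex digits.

Key hex bytes dc a5 57 ea is exactly B = 4 bytes: K' = dc a5 57 ea.
K' ⊕ ipad = ea 93 61 dc.
Inner input = ea 93 61 dc ∥ 66 65 64.
Inner hash: sum = 234+147+97+220+102+101+100 = 1001 → 03 e9.

03e9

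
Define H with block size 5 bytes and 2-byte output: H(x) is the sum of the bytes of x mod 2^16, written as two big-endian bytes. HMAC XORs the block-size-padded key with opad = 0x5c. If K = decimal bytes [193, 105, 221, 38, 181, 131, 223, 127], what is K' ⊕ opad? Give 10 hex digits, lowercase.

Key decimal bytes [193, 105, 221, 38, 181, 131, 223, 127] = c1 69 dd 26 b5 83 df 7f is 8 bytes > B = 5, so hash it first: H(key) = 04 c3, then zero-pad to 5 bytes: K' = 04 c3 00 00 00.
XOR each byte with 0x5c: 04⊕5c=58, c3⊕5c=9f, 00⊕5c=5c, 00⊕5c=5c, 00⊕5c=5c.

589f5c5c5c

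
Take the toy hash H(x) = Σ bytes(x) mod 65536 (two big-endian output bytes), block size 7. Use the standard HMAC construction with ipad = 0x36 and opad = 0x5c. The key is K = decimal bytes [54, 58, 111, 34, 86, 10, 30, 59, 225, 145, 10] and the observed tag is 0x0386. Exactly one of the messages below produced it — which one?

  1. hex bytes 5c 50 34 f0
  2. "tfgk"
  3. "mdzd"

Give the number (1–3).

Key decimal bytes [54, 58, 111, 34, 86, 10, 30, 59, 225, 145, 10] = 36 3a 6f 22 56 0a 1e 3b e1 91 0a is 11 bytes > B = 7, so hash it first: H(key) = 03 36, then zero-pad to 7 bytes: K' = 03 36 00 00 00 00 00.
K' ⊕ ipad = 35 00 36 36 36 36 36; K' ⊕ opad = 5f 6a 5c 5c 5c 5c 5c.
m1: inner = H(35 00 36 36 36 36 36 5c 50 34 f0) = 03 13; tag = H(5f 6a 5c 5c 5c 5c 5c 03 13) = 02ab
m2: inner = H(35 00 36 36 36 36 36 74 66 67 6b) = 02 ef; tag = H(5f 6a 5c 5c 5c 5c 5c 02 ef) = 0386 ← matches
m3: inner = H(35 00 36 36 36 36 36 6d 64 7a 64) = 02 f2; tag = H(5f 6a 5c 5c 5c 5c 5c 02 f2) = 0389

2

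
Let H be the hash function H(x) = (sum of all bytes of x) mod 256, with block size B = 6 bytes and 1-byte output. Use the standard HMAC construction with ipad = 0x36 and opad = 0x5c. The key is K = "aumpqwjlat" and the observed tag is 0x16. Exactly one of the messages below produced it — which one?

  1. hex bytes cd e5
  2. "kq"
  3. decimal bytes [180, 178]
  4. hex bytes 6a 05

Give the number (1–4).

Key "aumpqwjlat" = 61 75 6d 70 71 77 6a 6c 61 74 is 10 bytes > B = 6, so hash it first: H(key) = 46, then zero-pad to 6 bytes: K' = 46 00 00 00 00 00.
K' ⊕ ipad = 70 36 36 36 36 36; K' ⊕ opad = 1a 5c 5c 5c 5c 5c.
m1: inner = H(70 36 36 36 36 36 cd e5) = 30; tag = H(1a 5c 5c 5c 5c 5c 30) = 16 ← matches
m2: inner = H(70 36 36 36 36 36 6b 71) = 5a; tag = H(1a 5c 5c 5c 5c 5c 5a) = 40
m3: inner = H(70 36 36 36 36 36 b4 b2) = e4; tag = H(1a 5c 5c 5c 5c 5c e4) = ca
m4: inner = H(70 36 36 36 36 36 6a 05) = ed; tag = H(1a 5c 5c 5c 5c 5c ed) = d3

1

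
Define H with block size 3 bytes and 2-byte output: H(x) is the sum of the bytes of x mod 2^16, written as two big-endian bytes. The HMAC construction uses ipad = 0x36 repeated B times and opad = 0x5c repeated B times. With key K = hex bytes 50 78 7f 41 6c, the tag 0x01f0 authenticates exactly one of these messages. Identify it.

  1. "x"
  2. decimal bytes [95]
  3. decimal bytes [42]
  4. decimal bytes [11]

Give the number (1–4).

2

Key hex bytes 50 78 7f 41 6c is 5 bytes > B = 3, so hash it first: H(key) = 01 f4, then zero-pad to 3 bytes: K' = 01 f4 00.
K' ⊕ ipad = 37 c2 36; K' ⊕ opad = 5d a8 5c.
m1: inner = H(37 c2 36 78) = 01 a7; tag = H(5d a8 5c 01 a7) = 0209
m2: inner = H(37 c2 36 5f) = 01 8e; tag = H(5d a8 5c 01 8e) = 01f0 ← matches
m3: inner = H(37 c2 36 2a) = 01 59; tag = H(5d a8 5c 01 59) = 01bb
m4: inner = H(37 c2 36 0b) = 01 3a; tag = H(5d a8 5c 01 3a) = 019c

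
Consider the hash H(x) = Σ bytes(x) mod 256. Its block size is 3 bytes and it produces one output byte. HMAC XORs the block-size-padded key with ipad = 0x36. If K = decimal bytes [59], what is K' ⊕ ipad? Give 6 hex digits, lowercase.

Key decimal bytes [59] = 3b is 1 byte ≤ B = 3; zero-pad to 3 bytes: K' = 3b 00 00.
XOR each byte with 0x36: 3b⊕36=0d, 00⊕36=36, 00⊕36=36.

0d3636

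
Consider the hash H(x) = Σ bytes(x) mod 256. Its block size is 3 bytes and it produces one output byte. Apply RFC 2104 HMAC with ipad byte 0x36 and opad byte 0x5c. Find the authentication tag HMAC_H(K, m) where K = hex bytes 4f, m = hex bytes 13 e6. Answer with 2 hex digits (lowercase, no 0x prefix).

a9

Key hex bytes 4f is 1 byte ≤ B = 3; zero-pad to 3 bytes: K' = 4f 00 00.
K' ⊕ ipad = 79 36 36.  K' ⊕ opad = 13 5c 5c.
Inner input = (K'⊕ipad) ∥ m = 79 36 36 ∥ 13 e6.
Inner hash: sum = 121+54+54+19+230 = 478; mod 256 = 222 → de.
Outer input = (K'⊕opad) ∥ inner = 13 5c 5c ∥ de.
Outer hash (tag): sum = 19+92+92+222 = 425; mod 256 = 169 → a9.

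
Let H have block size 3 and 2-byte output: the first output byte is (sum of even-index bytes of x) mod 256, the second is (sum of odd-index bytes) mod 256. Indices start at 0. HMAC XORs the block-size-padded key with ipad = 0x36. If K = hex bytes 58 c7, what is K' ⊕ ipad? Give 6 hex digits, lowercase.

6ef136

Key hex bytes 58 c7 is 2 bytes ≤ B = 3; zero-pad to 3 bytes: K' = 58 c7 00.
XOR each byte with 0x36: 58⊕36=6e, c7⊕36=f1, 00⊕36=36.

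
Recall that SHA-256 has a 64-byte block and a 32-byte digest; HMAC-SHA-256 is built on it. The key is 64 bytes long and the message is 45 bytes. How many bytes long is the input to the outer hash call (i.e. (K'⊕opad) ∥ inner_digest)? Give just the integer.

96

Key is 64 ≤ 64 bytes, zero-padded: |K'| = 64.
Outer input = (K'⊕opad) ∥ H(inner) → 64 + 32 = 96 bytes.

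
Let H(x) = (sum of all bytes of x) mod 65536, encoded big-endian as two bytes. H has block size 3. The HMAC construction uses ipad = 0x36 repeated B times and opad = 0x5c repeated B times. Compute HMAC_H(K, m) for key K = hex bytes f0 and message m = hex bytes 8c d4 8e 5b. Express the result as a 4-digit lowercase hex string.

01e2

Key hex bytes f0 is 1 byte ≤ B = 3; zero-pad to 3 bytes: K' = f0 00 00.
K' ⊕ ipad = c6 36 36.  K' ⊕ opad = ac 5c 5c.
Inner input = (K'⊕ipad) ∥ m = c6 36 36 ∥ 8c d4 8e 5b.
Inner hash: sum = 198+54+54+140+212+142+91 = 891 → 03 7b.
Outer input = (K'⊕opad) ∥ inner = ac 5c 5c ∥ 03 7b.
Outer hash (tag): sum = 172+92+92+3+123 = 482 → 01 e2.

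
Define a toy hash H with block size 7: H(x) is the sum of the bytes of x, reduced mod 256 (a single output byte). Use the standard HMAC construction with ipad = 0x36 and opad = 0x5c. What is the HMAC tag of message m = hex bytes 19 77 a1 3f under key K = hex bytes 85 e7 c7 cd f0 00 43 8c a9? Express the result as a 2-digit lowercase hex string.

Key hex bytes 85 e7 c7 cd f0 00 43 8c a9 is 9 bytes > B = 7, so hash it first: H(key) = 68, then zero-pad to 7 bytes: K' = 68 00 00 00 00 00 00.
K' ⊕ ipad = 5e 36 36 36 36 36 36.  K' ⊕ opad = 34 5c 5c 5c 5c 5c 5c.
Inner input = (K'⊕ipad) ∥ m = 5e 36 36 36 36 36 36 ∥ 19 77 a1 3f.
Inner hash: sum = 94+54+54+54+54+54+54+25+119+161+63 = 786; mod 256 = 18 → 12.
Outer input = (K'⊕opad) ∥ inner = 34 5c 5c 5c 5c 5c 5c ∥ 12.
Outer hash (tag): sum = 52+92+92+92+92+92+92+18 = 622; mod 256 = 110 → 6e.

6e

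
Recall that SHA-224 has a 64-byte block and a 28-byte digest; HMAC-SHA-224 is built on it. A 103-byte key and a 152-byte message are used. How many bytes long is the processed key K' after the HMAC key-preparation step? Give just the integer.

64

Key is 103 > 64 bytes, so it is hashed to 28 bytes then zero-padded to 64: |K'| = 64.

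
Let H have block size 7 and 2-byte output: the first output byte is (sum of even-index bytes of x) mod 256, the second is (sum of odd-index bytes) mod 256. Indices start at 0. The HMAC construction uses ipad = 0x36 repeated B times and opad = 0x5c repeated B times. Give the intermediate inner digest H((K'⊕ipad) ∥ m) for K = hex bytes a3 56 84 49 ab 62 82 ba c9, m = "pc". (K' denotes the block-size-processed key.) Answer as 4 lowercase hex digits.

Key hex bytes a3 56 84 49 ab 62 82 ba c9 is 9 bytes > B = 7, so hash it first: H(key) = 1d bb, then zero-pad to 7 bytes: K' = 1d bb 00 00 00 00 00.
K' ⊕ ipad = 2b 8d 36 36 36 36 36.
Inner input = 2b 8d 36 36 36 36 36 ∥ 70 63.
Inner hash: even-index sum = 304 mod 256 = 48; odd-index sum = 361 mod 256 = 105 → 30 69.

3069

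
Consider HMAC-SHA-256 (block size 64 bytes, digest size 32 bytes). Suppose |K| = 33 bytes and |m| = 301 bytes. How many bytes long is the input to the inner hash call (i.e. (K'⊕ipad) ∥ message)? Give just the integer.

Key is 33 ≤ 64 bytes, zero-padded: |K'| = 64.
Inner input = (K'⊕ipad) ∥ m → 64 + 301 = 365 bytes.

365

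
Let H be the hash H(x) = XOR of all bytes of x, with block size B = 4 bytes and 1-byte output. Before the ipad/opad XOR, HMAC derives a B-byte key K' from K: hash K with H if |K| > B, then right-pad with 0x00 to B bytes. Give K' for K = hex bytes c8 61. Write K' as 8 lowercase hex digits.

c8610000

Key hex bytes c8 61 is 2 bytes ≤ B = 4; zero-pad to 4 bytes: K' = c8 61 00 00.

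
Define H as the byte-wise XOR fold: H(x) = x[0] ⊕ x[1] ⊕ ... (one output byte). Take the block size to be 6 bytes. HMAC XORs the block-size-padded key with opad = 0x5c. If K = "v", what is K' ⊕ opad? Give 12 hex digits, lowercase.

Key "v" = 76 is 1 byte ≤ B = 6; zero-pad to 6 bytes: K' = 76 00 00 00 00 00.
XOR each byte with 0x5c: 76⊕5c=2a, 00⊕5c=5c, 00⊕5c=5c, 00⊕5c=5c, 00⊕5c=5c, 00⊕5c=5c.

2a5c5c5c5c5c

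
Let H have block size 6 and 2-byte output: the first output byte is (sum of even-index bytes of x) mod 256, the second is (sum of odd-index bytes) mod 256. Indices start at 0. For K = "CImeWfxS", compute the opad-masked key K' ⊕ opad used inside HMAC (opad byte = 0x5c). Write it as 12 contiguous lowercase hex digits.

233b5c5c5c5c

Key "CImeWfxS" = 43 49 6d 65 57 66 78 53 is 8 bytes > B = 6, so hash it first: H(key) = 7f 67, then zero-pad to 6 bytes: K' = 7f 67 00 00 00 00.
XOR each byte with 0x5c: 7f⊕5c=23, 67⊕5c=3b, 00⊕5c=5c, 00⊕5c=5c, 00⊕5c=5c, 00⊕5c=5c.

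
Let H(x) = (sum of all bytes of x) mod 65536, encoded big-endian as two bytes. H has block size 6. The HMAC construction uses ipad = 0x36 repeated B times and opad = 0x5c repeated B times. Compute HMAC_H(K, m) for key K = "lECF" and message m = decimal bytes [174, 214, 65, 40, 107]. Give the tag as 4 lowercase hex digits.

Key "lECF" = 6c 45 43 46 is 4 bytes ≤ B = 6; zero-pad to 6 bytes: K' = 6c 45 43 46 00 00.
K' ⊕ ipad = 5a 73 75 70 36 36.  K' ⊕ opad = 30 19 1f 1a 5c 5c.
Inner input = (K'⊕ipad) ∥ m = 5a 73 75 70 36 36 ∥ ae d6 41 28 6b.
Inner hash: sum = 90+115+117+112+54+54+174+214+65+40+107 = 1142 → 04 76.
Outer input = (K'⊕opad) ∥ inner = 30 19 1f 1a 5c 5c ∥ 04 76.
Outer hash (tag): sum = 48+25+31+26+92+92+4+118 = 436 → 01 b4.

01b4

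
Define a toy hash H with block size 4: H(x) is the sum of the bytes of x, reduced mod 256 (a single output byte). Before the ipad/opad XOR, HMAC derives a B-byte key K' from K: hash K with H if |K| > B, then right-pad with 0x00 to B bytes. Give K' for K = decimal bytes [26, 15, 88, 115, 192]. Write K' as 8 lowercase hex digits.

|K| = 5 > B = 4, so first hash the key.
H(K): sum = 26+15+88+115+192 = 436; mod 256 = 180 → b4.
Zero-pad H(K) = b4 to 4 bytes: K' = b4 00 00 00.

b4000000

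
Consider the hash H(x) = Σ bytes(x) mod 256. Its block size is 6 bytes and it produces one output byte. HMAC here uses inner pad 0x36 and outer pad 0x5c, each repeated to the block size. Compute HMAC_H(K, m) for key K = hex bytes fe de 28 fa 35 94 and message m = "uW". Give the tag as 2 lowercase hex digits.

Key hex bytes fe de 28 fa 35 94 is exactly B = 6 bytes: K' = fe de 28 fa 35 94.
K' ⊕ ipad = c8 e8 1e cc 03 a2.  K' ⊕ opad = a2 82 74 a6 69 c8.
Inner input = (K'⊕ipad) ∥ m = c8 e8 1e cc 03 a2 ∥ 75 57.
Inner hash: sum = 200+232+30+204+3+162+117+87 = 1035; mod 256 = 11 → 0b.
Outer input = (K'⊕opad) ∥ inner = a2 82 74 a6 69 c8 ∥ 0b.
Outer hash (tag): sum = 162+130+116+166+105+200+11 = 890; mod 256 = 122 → 7a.

7a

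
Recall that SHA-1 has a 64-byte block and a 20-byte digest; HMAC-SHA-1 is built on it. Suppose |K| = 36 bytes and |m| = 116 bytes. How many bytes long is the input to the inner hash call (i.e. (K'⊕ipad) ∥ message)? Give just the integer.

180

Key is 36 ≤ 64 bytes, zero-padded: |K'| = 64.
Inner input = (K'⊕ipad) ∥ m → 64 + 116 = 180 bytes.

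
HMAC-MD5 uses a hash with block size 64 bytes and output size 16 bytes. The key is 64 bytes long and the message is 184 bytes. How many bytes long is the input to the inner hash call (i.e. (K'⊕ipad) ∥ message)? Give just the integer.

248

Key is 64 ≤ 64 bytes, zero-padded: |K'| = 64.
Inner input = (K'⊕ipad) ∥ m → 64 + 184 = 248 bytes.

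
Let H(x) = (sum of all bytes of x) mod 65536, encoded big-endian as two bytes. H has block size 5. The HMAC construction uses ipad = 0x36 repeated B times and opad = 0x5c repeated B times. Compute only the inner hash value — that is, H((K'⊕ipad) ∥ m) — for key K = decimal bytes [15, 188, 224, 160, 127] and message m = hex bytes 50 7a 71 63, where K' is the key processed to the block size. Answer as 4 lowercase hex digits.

0416

Key decimal bytes [15, 188, 224, 160, 127] = 0f bc e0 a0 7f is exactly B = 5 bytes: K' = 0f bc e0 a0 7f.
K' ⊕ ipad = 39 8a d6 96 49.
Inner input = 39 8a d6 96 49 ∥ 50 7a 71 63.
Inner hash: sum = 57+138+214+150+73+80+122+113+99 = 1046 → 04 16.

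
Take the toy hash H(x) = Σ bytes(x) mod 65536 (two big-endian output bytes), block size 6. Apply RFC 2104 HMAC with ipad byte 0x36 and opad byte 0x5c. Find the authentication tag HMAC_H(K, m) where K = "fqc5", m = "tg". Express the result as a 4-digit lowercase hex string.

Key "fqc5" = 66 71 63 35 is 4 bytes ≤ B = 6; zero-pad to 6 bytes: K' = 66 71 63 35 00 00.
K' ⊕ ipad = 50 47 55 03 36 36.  K' ⊕ opad = 3a 2d 3f 69 5c 5c.
Inner input = (K'⊕ipad) ∥ m = 50 47 55 03 36 36 ∥ 74 67.
Inner hash: sum = 80+71+85+3+54+54+116+103 = 566 → 02 36.
Outer input = (K'⊕opad) ∥ inner = 3a 2d 3f 69 5c 5c ∥ 02 36.
Outer hash (tag): sum = 58+45+63+105+92+92+2+54 = 511 → 01 ff.

01ff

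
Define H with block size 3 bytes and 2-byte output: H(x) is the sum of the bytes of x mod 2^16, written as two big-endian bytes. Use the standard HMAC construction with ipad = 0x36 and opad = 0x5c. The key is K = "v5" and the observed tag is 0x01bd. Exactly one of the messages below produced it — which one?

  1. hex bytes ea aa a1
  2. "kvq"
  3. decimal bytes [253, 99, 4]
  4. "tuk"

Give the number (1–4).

Key "v5" = 76 35 is 2 bytes ≤ B = 3; zero-pad to 3 bytes: K' = 76 35 00.
K' ⊕ ipad = 40 03 36; K' ⊕ opad = 2a 69 5c.
m1: inner = H(40 03 36 ea aa a1) = 02 ae; tag = H(2a 69 5c 02 ae) = 019f
m2: inner = H(40 03 36 6b 76 71) = 01 cb; tag = H(2a 69 5c 01 cb) = 01bb
m3: inner = H(40 03 36 fd 63 04) = 01 dd; tag = H(2a 69 5c 01 dd) = 01cd
m4: inner = H(40 03 36 74 75 6b) = 01 cd; tag = H(2a 69 5c 01 cd) = 01bd ← matches

4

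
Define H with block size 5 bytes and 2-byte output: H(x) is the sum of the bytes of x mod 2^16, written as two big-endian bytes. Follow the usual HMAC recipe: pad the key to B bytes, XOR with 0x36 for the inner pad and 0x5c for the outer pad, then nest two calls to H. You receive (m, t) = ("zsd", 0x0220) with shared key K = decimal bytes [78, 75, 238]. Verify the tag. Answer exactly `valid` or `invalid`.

valid

Key decimal bytes [78, 75, 238] = 4e 4b ee is 3 bytes ≤ B = 5; zero-pad to 5 bytes: K' = 4e 4b ee 00 00.
K' ⊕ ipad = 78 7d d8 36 36; K' ⊕ opad = 12 17 b2 5c 5c.
Inner hash: sum = 120+125+216+54+54+122+115+100 = 906 → 03 8a.
Outer hash (recomputed tag): sum = 18+23+178+92+92+3+138 = 544 → 02 20.
Recomputed tag = 0220; claimed = 0220 → match.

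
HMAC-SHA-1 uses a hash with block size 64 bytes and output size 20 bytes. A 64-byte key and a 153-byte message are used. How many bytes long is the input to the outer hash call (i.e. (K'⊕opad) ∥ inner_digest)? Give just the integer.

Key is 64 ≤ 64 bytes, zero-padded: |K'| = 64.
Outer input = (K'⊕opad) ∥ H(inner) → 64 + 20 = 84 bytes.

84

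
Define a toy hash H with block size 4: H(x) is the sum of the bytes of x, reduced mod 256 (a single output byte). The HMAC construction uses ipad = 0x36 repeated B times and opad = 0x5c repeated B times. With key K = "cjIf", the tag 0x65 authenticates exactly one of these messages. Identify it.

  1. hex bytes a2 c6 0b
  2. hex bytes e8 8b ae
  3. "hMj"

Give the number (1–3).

2

Key "cjIf" = 63 6a 49 66 is exactly B = 4 bytes: K' = 63 6a 49 66.
K' ⊕ ipad = 55 5c 7f 50; K' ⊕ opad = 3f 36 15 3a.
m1: inner = H(55 5c 7f 50 a2 c6 0b) = f3; tag = H(3f 36 15 3a f3) = b7
m2: inner = H(55 5c 7f 50 e8 8b ae) = a1; tag = H(3f 36 15 3a a1) = 65 ← matches
m3: inner = H(55 5c 7f 50 68 4d 6a) = 9f; tag = H(3f 36 15 3a 9f) = 63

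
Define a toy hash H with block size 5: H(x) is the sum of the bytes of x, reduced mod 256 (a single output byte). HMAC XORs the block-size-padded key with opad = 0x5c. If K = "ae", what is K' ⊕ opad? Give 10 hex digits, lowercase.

3d395c5c5c

Key "ae" = 61 65 is 2 bytes ≤ B = 5; zero-pad to 5 bytes: K' = 61 65 00 00 00.
XOR each byte with 0x5c: 61⊕5c=3d, 65⊕5c=39, 00⊕5c=5c, 00⊕5c=5c, 00⊕5c=5c.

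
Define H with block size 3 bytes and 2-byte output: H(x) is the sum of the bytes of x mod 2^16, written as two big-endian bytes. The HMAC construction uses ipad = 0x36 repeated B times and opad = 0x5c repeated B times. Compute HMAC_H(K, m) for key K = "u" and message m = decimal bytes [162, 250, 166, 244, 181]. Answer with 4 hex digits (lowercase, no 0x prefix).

017f

Key "u" = 75 is 1 byte ≤ B = 3; zero-pad to 3 bytes: K' = 75 00 00.
K' ⊕ ipad = 43 36 36.  K' ⊕ opad = 29 5c 5c.
Inner input = (K'⊕ipad) ∥ m = 43 36 36 ∥ a2 fa a6 f4 b5.
Inner hash: sum = 67+54+54+162+250+166+244+181 = 1178 → 04 9a.
Outer input = (K'⊕opad) ∥ inner = 29 5c 5c ∥ 04 9a.
Outer hash (tag): sum = 41+92+92+4+154 = 383 → 01 7f.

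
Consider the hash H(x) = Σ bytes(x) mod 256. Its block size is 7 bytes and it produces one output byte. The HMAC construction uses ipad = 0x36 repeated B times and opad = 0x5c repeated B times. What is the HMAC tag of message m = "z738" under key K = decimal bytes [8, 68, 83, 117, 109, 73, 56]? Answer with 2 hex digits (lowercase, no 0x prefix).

aa

Key decimal bytes [8, 68, 83, 117, 109, 73, 56] = 08 44 53 75 6d 49 38 is exactly B = 7 bytes: K' = 08 44 53 75 6d 49 38.
K' ⊕ ipad = 3e 72 65 43 5b 7f 0e.  K' ⊕ opad = 54 18 0f 29 31 15 64.
Inner input = (K'⊕ipad) ∥ m = 3e 72 65 43 5b 7f 0e ∥ 7a 37 33 38.
Inner hash: sum = 62+114+101+67+91+127+14+122+55+51+56 = 860; mod 256 = 92 → 5c.
Outer input = (K'⊕opad) ∥ inner = 54 18 0f 29 31 15 64 ∥ 5c.
Outer hash (tag): sum = 84+24+15+41+49+21+100+92 = 426; mod 256 = 170 → aa.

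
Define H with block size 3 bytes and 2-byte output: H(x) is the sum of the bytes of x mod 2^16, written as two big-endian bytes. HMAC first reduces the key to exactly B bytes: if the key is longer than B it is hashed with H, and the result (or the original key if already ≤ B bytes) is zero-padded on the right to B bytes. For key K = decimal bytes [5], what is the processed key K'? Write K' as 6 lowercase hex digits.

Key decimal bytes [5] = 05 is 1 byte ≤ B = 3; zero-pad to 3 bytes: K' = 05 00 00.

050000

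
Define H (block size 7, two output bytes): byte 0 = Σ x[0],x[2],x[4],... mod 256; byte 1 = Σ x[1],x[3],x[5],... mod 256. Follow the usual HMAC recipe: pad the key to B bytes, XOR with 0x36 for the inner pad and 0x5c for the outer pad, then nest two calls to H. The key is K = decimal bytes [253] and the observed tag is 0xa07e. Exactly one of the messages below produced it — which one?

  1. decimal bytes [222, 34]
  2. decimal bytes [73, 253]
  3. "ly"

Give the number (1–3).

2

Key decimal bytes [253] = fd is 1 byte ≤ B = 7; zero-pad to 7 bytes: K' = fd 00 00 00 00 00 00.
K' ⊕ ipad = cb 36 36 36 36 36 36; K' ⊕ opad = a1 5c 5c 5c 5c 5c 5c.
m1: inner = H(cb 36 36 36 36 36 36 de 22) = 8f 80; tag = H(a1 5c 5c 5c 5c 5c 5c 8f 80) = 35a3
m2: inner = H(cb 36 36 36 36 36 36 49 fd) = 6a eb; tag = H(a1 5c 5c 5c 5c 5c 5c 6a eb) = a07e ← matches
m3: inner = H(cb 36 36 36 36 36 36 6c 79) = e6 0e; tag = H(a1 5c 5c 5c 5c 5c 5c e6 0e) = c3fa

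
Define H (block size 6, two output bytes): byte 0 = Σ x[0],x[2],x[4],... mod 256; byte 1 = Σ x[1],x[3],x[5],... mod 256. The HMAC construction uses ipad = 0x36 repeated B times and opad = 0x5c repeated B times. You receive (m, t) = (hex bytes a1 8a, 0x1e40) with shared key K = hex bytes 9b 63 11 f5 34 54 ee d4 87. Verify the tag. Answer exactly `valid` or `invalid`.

invalid

Key hex bytes 9b 63 11 f5 34 54 ee d4 87 is 9 bytes > B = 6, so hash it first: H(key) = 55 80, then zero-pad to 6 bytes: K' = 55 80 00 00 00 00.
K' ⊕ ipad = 63 b6 36 36 36 36; K' ⊕ opad = 09 dc 5c 5c 5c 5c.
Inner hash: even-index sum = 368 mod 256 = 112; odd-index sum = 428 mod 256 = 172 → 70 ac.
Outer hash (recomputed tag): even-index sum = 305 mod 256 = 49; odd-index sum = 576 mod 256 = 64 → 31 40.
Recomputed tag = 3140; claimed = 1e40 → mismatch.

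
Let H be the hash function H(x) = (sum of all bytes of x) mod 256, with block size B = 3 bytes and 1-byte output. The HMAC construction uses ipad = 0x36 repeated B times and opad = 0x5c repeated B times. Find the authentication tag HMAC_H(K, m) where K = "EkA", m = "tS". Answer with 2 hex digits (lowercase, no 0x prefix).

Key "EkA" = 45 6b 41 is exactly B = 3 bytes: K' = 45 6b 41.
K' ⊕ ipad = 73 5d 77.  K' ⊕ opad = 19 37 1d.
Inner input = (K'⊕ipad) ∥ m = 73 5d 77 ∥ 74 53.
Inner hash: sum = 115+93+119+116+83 = 526; mod 256 = 14 → 0e.
Outer input = (K'⊕opad) ∥ inner = 19 37 1d ∥ 0e.
Outer hash (tag): sum = 25+55+29+14 = 123 → 7b.

7b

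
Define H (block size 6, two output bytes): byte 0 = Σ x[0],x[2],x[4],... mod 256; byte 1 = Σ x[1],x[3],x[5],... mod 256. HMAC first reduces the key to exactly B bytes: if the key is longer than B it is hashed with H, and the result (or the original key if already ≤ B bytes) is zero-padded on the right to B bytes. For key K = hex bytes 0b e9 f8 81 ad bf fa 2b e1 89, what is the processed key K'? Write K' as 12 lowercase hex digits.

|K| = 10 > B = 6, so first hash the key.
H(K): even-index sum = 907 mod 256 = 139; odd-index sum = 733 mod 256 = 221 → 8b dd.
Zero-pad H(K) = 8b dd to 6 bytes: K' = 8b dd 00 00 00 00.

8bdd00000000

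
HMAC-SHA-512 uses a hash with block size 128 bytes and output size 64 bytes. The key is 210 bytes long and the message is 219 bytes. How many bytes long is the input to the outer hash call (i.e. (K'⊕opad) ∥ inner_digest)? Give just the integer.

192

Key is 210 > 128 bytes, so it is hashed to 64 bytes then zero-padded to 128: |K'| = 128.
Outer input = (K'⊕opad) ∥ H(inner) → 128 + 64 = 192 bytes.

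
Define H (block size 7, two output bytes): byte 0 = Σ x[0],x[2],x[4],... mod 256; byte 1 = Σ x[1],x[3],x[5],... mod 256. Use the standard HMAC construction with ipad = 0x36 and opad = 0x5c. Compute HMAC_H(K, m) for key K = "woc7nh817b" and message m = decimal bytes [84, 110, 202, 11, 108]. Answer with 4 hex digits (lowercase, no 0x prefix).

8c51

Key "woc7nh817b" = 77 6f 63 37 6e 68 38 31 37 62 is 10 bytes > B = 7, so hash it first: H(key) = b7 a1, then zero-pad to 7 bytes: K' = b7 a1 00 00 00 00 00.
K' ⊕ ipad = 81 97 36 36 36 36 36.  K' ⊕ opad = eb fd 5c 5c 5c 5c 5c.
Inner input = (K'⊕ipad) ∥ m = 81 97 36 36 36 36 36 ∥ 54 6e ca 0b 6c.
Inner hash: even-index sum = 412 mod 256 = 156; odd-index sum = 653 mod 256 = 141 → 9c 8d.
Outer input = (K'⊕opad) ∥ inner = eb fd 5c 5c 5c 5c 5c ∥ 9c 8d.
Outer hash (tag): even-index sum = 652 mod 256 = 140; odd-index sum = 593 mod 256 = 81 → 8c 51.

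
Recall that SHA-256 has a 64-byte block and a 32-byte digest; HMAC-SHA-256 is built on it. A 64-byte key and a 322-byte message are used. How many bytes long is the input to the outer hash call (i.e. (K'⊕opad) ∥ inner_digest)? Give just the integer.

96

Key is 64 ≤ 64 bytes, zero-padded: |K'| = 64.
Outer input = (K'⊕opad) ∥ H(inner) → 64 + 32 = 96 bytes.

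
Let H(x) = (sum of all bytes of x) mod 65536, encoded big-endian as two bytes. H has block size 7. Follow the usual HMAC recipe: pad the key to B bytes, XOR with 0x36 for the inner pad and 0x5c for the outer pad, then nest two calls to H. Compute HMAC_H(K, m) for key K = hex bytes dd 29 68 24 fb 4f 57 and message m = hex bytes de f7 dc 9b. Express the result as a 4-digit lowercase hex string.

Key hex bytes dd 29 68 24 fb 4f 57 is exactly B = 7 bytes: K' = dd 29 68 24 fb 4f 57.
K' ⊕ ipad = eb 1f 5e 12 cd 79 61.  K' ⊕ opad = 81 75 34 78 a7 13 0b.
Inner input = (K'⊕ipad) ∥ m = eb 1f 5e 12 cd 79 61 ∥ de f7 dc 9b.
Inner hash: sum = 235+31+94+18+205+121+97+222+247+220+155 = 1645 → 06 6d.
Outer input = (K'⊕opad) ∥ inner = 81 75 34 78 a7 13 0b ∥ 06 6d.
Outer hash (tag): sum = 129+117+52+120+167+19+11+6+109 = 730 → 02 da.

02da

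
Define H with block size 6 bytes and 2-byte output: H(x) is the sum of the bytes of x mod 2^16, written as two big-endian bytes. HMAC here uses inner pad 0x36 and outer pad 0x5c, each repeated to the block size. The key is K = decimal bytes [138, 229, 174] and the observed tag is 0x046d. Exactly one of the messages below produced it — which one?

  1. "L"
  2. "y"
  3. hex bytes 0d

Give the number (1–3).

Key decimal bytes [138, 229, 174] = 8a e5 ae is 3 bytes ≤ B = 6; zero-pad to 6 bytes: K' = 8a e5 ae 00 00 00.
K' ⊕ ipad = bc d3 98 36 36 36; K' ⊕ opad = d6 b9 f2 5c 5c 5c.
m1: inner = H(bc d3 98 36 36 36 4c) = 03 15; tag = H(d6 b9 f2 5c 5c 5c 03 15) = 03ad
m2: inner = H(bc d3 98 36 36 36 79) = 03 42; tag = H(d6 b9 f2 5c 5c 5c 03 42) = 03da
m3: inner = H(bc d3 98 36 36 36 0d) = 02 d6; tag = H(d6 b9 f2 5c 5c 5c 02 d6) = 046d ← matches

3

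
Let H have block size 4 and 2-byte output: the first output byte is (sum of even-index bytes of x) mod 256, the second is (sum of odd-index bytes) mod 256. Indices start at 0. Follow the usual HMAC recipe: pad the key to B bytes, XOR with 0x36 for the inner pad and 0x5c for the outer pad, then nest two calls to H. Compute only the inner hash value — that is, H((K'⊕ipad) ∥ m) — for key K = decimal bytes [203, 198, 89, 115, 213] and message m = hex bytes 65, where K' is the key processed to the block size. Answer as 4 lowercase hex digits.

6a45

Key decimal bytes [203, 198, 89, 115, 213] = cb c6 59 73 d5 is 5 bytes > B = 4, so hash it first: H(key) = f9 39, then zero-pad to 4 bytes: K' = f9 39 00 00.
K' ⊕ ipad = cf 0f 36 36.
Inner input = cf 0f 36 36 ∥ 65.
Inner hash: even-index sum = 362 mod 256 = 106; odd-index sum = 69 mod 256 = 69 → 6a 45.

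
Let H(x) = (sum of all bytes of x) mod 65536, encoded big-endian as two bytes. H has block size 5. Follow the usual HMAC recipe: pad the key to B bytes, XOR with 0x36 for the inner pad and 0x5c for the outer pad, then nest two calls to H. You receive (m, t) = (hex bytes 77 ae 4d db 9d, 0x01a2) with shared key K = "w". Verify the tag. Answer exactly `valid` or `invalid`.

valid

Key "w" = 77 is 1 byte ≤ B = 5; zero-pad to 5 bytes: K' = 77 00 00 00 00.
K' ⊕ ipad = 41 36 36 36 36; K' ⊕ opad = 2b 5c 5c 5c 5c.
Inner hash: sum = 65+54+54+54+54+119+174+77+219+157 = 1027 → 04 03.
Outer hash (recomputed tag): sum = 43+92+92+92+92+4+3 = 418 → 01 a2.
Recomputed tag = 01a2; claimed = 01a2 → match.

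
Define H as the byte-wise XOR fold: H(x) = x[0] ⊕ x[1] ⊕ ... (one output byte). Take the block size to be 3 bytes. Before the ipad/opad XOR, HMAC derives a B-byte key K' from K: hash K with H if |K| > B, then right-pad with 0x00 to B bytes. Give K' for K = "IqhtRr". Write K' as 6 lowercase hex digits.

040000

|K| = 6 > B = 3, so first hash the key.
H(K): XOR 49⊕71⊕68⊕74⊕52⊕72 = 04.
Zero-pad H(K) = 04 to 3 bytes: K' = 04 00 00.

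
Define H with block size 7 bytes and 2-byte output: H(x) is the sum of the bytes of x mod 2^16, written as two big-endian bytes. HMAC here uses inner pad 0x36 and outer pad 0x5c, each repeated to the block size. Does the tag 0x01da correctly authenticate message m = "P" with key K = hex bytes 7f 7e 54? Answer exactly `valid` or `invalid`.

valid

Key hex bytes 7f 7e 54 is 3 bytes ≤ B = 7; zero-pad to 7 bytes: K' = 7f 7e 54 00 00 00 00.
K' ⊕ ipad = 49 48 62 36 36 36 36; K' ⊕ opad = 23 22 08 5c 5c 5c 5c.
Inner hash: sum = 73+72+98+54+54+54+54+80 = 539 → 02 1b.
Outer hash (recomputed tag): sum = 35+34+8+92+92+92+92+2+27 = 474 → 01 da.
Recomputed tag = 01da; claimed = 01da → match.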